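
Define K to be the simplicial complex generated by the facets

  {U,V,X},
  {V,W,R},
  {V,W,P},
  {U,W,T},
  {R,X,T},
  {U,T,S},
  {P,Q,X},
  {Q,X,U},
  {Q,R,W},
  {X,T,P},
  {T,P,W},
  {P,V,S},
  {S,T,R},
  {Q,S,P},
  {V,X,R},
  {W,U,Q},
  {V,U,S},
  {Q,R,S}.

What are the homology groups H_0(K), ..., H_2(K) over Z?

H_0 ≅ Z,  H_1 ≅ Z^2,  H_2 ≅ Z.

Take the total order P < Q < R < S < T < U < V < W < X on the vertex set. Then K (dimension 2) consists of the simplices:

  0-simplices (9): P, Q, R, S, T, U, V, W, X
  1-simplices (27): PQ, PS, PT, PV, PW, PX, QR, QS, QU, QW, QX, RS, RT, RV, RW, RX, ST, SU, SV, TU, TW, TX, UV, UW, UX, VW, VX
  2-simplices (18): PQS, PQX, PSV, PTW, PTX, PVW, QRS, QRW, QUW, QUX, RST, RTX, RVW, RVX, STU, SUV, TUW, UVX

giving chain groups C_0 ≅ Z^9, C_1 ≅ Z^27, C_2 ≅ Z^18.

∂_1: C_1 → C_0 sends each edge [p,q] (with p < q) to q − p.
The 9×27 boundary matrix has rank 8 and Smith normal form diag(1,1,1,1,1,1,1,1).

∂_2: C_2 → C_1 maps a triangle to the signed sum of its edges. For instance
  ∂RVW = VW − RW + RV,
  ∂PQS = QS − PS + PQ.
The resulting 27×18 matrix has rank 17, and its Smith normal form has invariant factors (1,1,1,1,1,1,1,1,1,1,1,1,1,1,1,1,1).

Reading off H_k = ker ∂_k / im ∂_{k+1}:

  H_0: rank C_0 − rank ∂_1 = 9 − 8 = 1, and the invariant factors of ∂_1 are all 1, so H_0 ≅ Z.
  H_1: rank ker ∂_1 − rank ∂_2 = (27 − 8) − 17 = 2, and the invariant factors of ∂_2 are all 1, so H_1 ≅ Z^2.
  H_2: rank ker ∂_2 − rank ∂_3 = (18 − 17) − 0 = 1, and there is no ∂_3, so H_2 ≅ Z.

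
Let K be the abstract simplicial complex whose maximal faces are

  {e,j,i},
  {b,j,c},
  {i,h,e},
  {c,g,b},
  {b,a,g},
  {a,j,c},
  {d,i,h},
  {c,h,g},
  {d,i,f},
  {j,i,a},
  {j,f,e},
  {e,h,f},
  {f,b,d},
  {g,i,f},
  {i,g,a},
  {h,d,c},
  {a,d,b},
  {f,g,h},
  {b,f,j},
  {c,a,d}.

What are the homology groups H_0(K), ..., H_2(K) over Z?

H_0 = Z,  H_1 = Z ⊕ Z_2,  H_2 = 0.

We work with the vertex ordering a < b < c < d < e < f < g < h < i < j. The simplices of K, each written with vertices in increasing order, are:

  0-simplices (10): a, b, c, d, e, f, g, h, i, j
  1-simplices (30): ab, ac, ad, ag, ai, aj, bc, bd, bf, bg, bj, cd, cg, ch, cj, df, dh, di, ef, eh, ei, ej, fg, fh, fi, fj, gh, gi, hi, ij
  2-simplices (20): abd, abg, acd, acj, agi, aij, bcg, bcj, bdf, bfj, cdh, cgh, dfi, dhi, efh, efj, ehi, eij, fgh, fgi

Hence C_0 ≅ Z^10, C_1 ≅ Z^30, C_2 ≅ Z^20.

The boundary map ∂_1: C_1 → C_0 is given by ∂[p,q] = [q] − [p]. For instance
  ∂eh = h − e.
The resulting 10×30 matrix has rank 9, and its Smith normal form has invariant factors (1,1,1,1,1,1,1,1,1).

∂_2: C_2 → C_1 sends each 2-simplex [p,q,r] to [q,r] − [p,r] + [p,q]. For instance
  ∂efj = fj − ej + ef,
  ∂fgh = gh − fh + fg.
The 30×20 boundary matrix has rank 20 and Smith normal form diag(1,1,1,1,1,1,1,1,1,1,1,1,1,1,1,1,1,1,1,2).

Now H_k = ker ∂_k / im ∂_{k+1}, so:

  H_0: rank C_0 − rank ∂_1 = 10 − 9 = 1, and the invariant factors of ∂_1 are all 1, so H_0 ≅ Z.
  H_1: rank ker ∂_1 − rank ∂_2 = (30 − 9) − 20 = 1, and ∂_2 has invariant factor 2 > 1, so H_1 ≅ Z ⊕ Z_2.
  H_2: rank ker ∂_2 − rank ∂_3 = (20 − 20) − 0 = 0, and there is no ∂_3, so H_2 ≅ 0.

(K is a triangulation of the Klein bottle.)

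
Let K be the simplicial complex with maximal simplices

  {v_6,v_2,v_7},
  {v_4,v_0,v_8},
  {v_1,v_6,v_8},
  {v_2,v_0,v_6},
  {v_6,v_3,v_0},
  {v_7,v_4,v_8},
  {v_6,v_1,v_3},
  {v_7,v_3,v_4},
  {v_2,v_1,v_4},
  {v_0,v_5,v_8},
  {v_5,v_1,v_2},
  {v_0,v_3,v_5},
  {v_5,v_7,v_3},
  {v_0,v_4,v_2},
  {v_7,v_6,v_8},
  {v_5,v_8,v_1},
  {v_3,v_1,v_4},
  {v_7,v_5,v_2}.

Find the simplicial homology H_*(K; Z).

Fix the vertex order v_0 < v_1 < v_2 < v_3 < v_4 < v_5 < v_6 < v_7 < v_8 and write every simplex with vertices in increasing order. Then dim K = 2 and the simplices of K are:

  0-simplices (9): [v_0], [v_1], [v_2], [v_3], [v_4], [v_5], [v_6], [v_7], [v_8]
  1-simplices (27): (27 of them)
  2-simplices (18): (18 of them)

so the chain groups are C_0 ≅ Z^9, C_1 ≅ Z^27, C_2 ≅ Z^18.

Boundary ∂_1: C_1 → C_0 sends each edge [p,q] (with p < q) to q − p. For instance
  ∂[v_1,v_6] = [v_6] − [v_1].
The 9×27 boundary matrix has rank 8 and Smith normal form diag(1,1,1,1,1,1,1,1).

The boundary map ∂_2: C_2 → C_1 maps a triangle to the signed sum of its edges. For instance
  ∂[v_2,v_6,v_7] = [v_6,v_7] − [v_2,v_7] + [v_2,v_6],
  ∂[v_0,v_2,v_4] = [v_2,v_4] − [v_0,v_4] + [v_0,v_2].
The 27×18 boundary matrix has rank 17 and Smith normal form diag(1,1,1,1,1,1,1,1,1,1,1,1,1,1,1,1,1).

Computing H_k = (kernel of ∂_k) / (image of ∂_{k+1}):

  H_0: rank C_0 − rank ∂_1 = 9 − 8 = 1, and the invariant factors of ∂_1 are all 1, so H_0 = Z.
  H_1: rank ker ∂_1 − rank ∂_2 = (27 − 8) − 17 = 2, and the invariant factors of ∂_2 are all 1, so H_1 = Z^2.
  H_2: rank ker ∂_2 − rank ∂_3 = (18 − 17) − 0 = 1, and there is no ∂_3, so H_2 = Z.

H_0 ≅ Z,  H_1 ≅ Z^2,  H_2 ≅ Z.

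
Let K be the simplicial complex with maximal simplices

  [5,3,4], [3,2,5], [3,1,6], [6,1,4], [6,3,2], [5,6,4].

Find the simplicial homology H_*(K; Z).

H_0 ≅ Z,  H_1 ≅ Z,  H_2 = 0.

K has 6 vertices, 12 edges, 6 triangles.
rank ∂_0 = 0, rank ∂_1 = 5 ⇒ b_0 = 6 − 0 − 5 = 1; all invariant factors of ∂_1 are 1 so no torsion. So H_0 ≅ Z.
rank ∂_1 = 5, rank ∂_2 = 6 ⇒ b_1 = 12 − 5 − 6 = 1; all invariant factors of ∂_2 are 1 so no torsion. So H_1 ≅ Z.
rank ∂_2 = 6, rank ∂_3 = 0 ⇒ b_2 = 6 − 6 − 0 = 0. So H_2 ≅ 0.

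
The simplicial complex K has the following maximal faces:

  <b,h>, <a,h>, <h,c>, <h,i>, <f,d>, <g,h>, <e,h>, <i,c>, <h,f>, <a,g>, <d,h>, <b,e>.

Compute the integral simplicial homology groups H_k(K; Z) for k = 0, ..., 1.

H_0 ≅ Z,  H_1 ≅ Z^4.

Take the total order a < b < c < d < e < f < g < h < i on the vertex set. Then K (dimension 1) consists of the simplices:

  0-simplices (9): a, b, c, d, e, f, g, h, i
  1-simplices (12): ag, ah, be, bh, ch, ci, df, dh, eh, fh, gh, hi

giving chain groups C_0 ≅ Z^9, C_1 ≅ Z^12.

Boundary ∂_1: C_1 → C_0 sends each edge [p,q] (with p < q) to q − p.
This gives a 9×12 integer matrix of rank 8; reducing to Smith normal form yields diagonal entries (1,1,1,1,1,1,1,1).

Now H_k = ker ∂_k / im ∂_{k+1}, so:

  H_0: rank C_0 − rank ∂_1 = 9 − 8 = 1, and the invariant factors of ∂_1 are all 1, so H_0 ≅ Z.
  H_1: rank ker ∂_1 − rank ∂_2 = (12 − 8) − 0 = 4, and there is no ∂_2, so H_1 ≅ Z^4.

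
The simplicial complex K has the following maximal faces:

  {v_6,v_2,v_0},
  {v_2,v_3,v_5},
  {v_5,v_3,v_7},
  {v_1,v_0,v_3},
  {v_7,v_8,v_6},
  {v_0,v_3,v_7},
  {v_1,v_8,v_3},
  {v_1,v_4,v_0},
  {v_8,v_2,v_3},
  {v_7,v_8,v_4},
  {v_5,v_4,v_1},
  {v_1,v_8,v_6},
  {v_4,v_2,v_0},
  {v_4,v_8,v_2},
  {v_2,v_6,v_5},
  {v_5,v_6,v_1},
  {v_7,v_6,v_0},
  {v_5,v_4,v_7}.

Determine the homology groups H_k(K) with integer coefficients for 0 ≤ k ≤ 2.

H_0 ≅ Z,  H_1 ≅ Z^2,  H_2 ≅ Z.

We work with the vertex ordering v_0 < v_1 < v_2 < v_3 < v_4 < v_5 < v_6 < v_7 < v_8. The simplices of K, each written with vertices in increasing order, are:

  0-simplices (9): [v_0], [v_1], [v_2], [v_3], [v_4], [v_5], [v_6], [v_7], [v_8]
  1-simplices (27): (27 of them)
  2-simplices (18): (18 of them)

Hence C_0 ≅ Z^9, C_1 ≅ Z^27, C_2 ≅ Z^18.

The boundary map ∂_1: C_1 → C_0 is given by ∂[p,q] = [q] − [p]. For instance
  ∂[v_2,v_6] = [v_6] − [v_2].
The resulting 9×27 matrix has rank 8, and its Smith normal form has invariant factors (1,1,1,1,1,1,1,1).

The boundary map ∂_2: C_2 → C_1 sends each 2-simplex [p,q,r] to [q,r] − [p,r] + [p,q]. For instance
  ∂[v_1,v_4,v_5] = [v_4,v_5] − [v_1,v_5] + [v_1,v_4],
  ∂[v_2,v_4,v_8] = [v_4,v_8] − [v_2,v_8] + [v_2,v_4].
This gives a 27×18 integer matrix of rank 17; reducing to Smith normal form yields diagonal entries (1,1,1,1,1,1,1,1,1,1,1,1,1,1,1,1,1).

Computing H_k = (kernel of ∂_k) / (image of ∂_{k+1}):

  H_0: rank C_0 − rank ∂_1 = 9 − 8 = 1, and the invariant factors of ∂_1 are all 1, so H_0 = Z.
  H_1: rank ker ∂_1 − rank ∂_2 = (27 − 8) − 17 = 2, and the invariant factors of ∂_2 are all 1, so H_1 = Z^2.
  H_2: rank ker ∂_2 − rank ∂_3 = (18 − 17) − 0 = 1, and there is no ∂_3, so H_2 = Z.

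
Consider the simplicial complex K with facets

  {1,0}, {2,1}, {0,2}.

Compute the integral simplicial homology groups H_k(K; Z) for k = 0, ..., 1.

H_0 = Z,  H_1 = Z.

Take the total order 0 < 1 < 2 on the vertex set. Then K (dimension 1) consists of the simplices:

  0-simplices (3): [0], [1], [2]
  1-simplices (3): [0,1], [0,2], [1,2]

giving chain groups C_0 ≅ Z^3, C_1 ≅ Z^3.

Boundary ∂_1: C_1 → C_0 sends each edge [p,q] (with p < q) to q − p.
This gives a 3×3 integer matrix of rank 2; reducing to Smith normal form yields diagonal entries (1,1).

Now H_k = ker ∂_k / im ∂_{k+1}, so:

  H_0: rank C_0 − rank ∂_1 = 3 − 2 = 1, and the invariant factors of ∂_1 are all 1, so H_0 ≅ Z.
  H_1: rank ker ∂_1 − rank ∂_2 = (3 − 2) − 0 = 1, and there is no ∂_2, so H_1 ≅ Z.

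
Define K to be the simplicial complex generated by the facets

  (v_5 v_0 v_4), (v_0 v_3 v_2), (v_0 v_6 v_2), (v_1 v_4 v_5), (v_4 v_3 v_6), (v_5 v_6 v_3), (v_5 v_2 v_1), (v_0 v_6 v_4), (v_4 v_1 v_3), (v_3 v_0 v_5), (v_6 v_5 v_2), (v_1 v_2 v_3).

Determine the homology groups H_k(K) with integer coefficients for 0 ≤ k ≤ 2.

Take the total order v_0 < v_1 < v_2 < v_3 < v_4 < v_5 < v_6 on the vertex set. Then K (dimension 2) consists of the simplices:

  0-simplices (7): [v_0], [v_1], [v_2], [v_3], [v_4], [v_5], [v_6]
  1-simplices (18): (18 of them)
  2-simplices (12): (12 of them)

Hence C_0 ≅ Z^7, C_1 ≅ Z^18, C_2 ≅ Z^12.

Boundary ∂_1: C_1 → C_0 sends each edge [p,q] (with p < q) to q − p. For instance
  ∂[v_3,v_6] = [v_6] − [v_3].
The 7×18 boundary matrix has rank 6 and Smith normal form diag(1,1,1,1,1,1).

∂_2: C_2 → C_1 sends each 2-simplex [p,q,r] to [q,r] − [p,r] + [p,q]. For instance
  ∂[v_3,v_5,v_6] = [v_5,v_6] − [v_3,v_6] + [v_3,v_5],
  ∂[v_0,v_4,v_6] = [v_4,v_6] − [v_0,v_6] + [v_0,v_4].
The 18×12 boundary matrix has rank 12 and Smith normal form diag(1,1,1,1,1,1,1,1,1,1,1,2).

Computing H_k = (kernel of ∂_k) / (image of ∂_{k+1}):

  H_0: rank C_0 − rank ∂_1 = 7 − 6 = 1, and the invariant factors of ∂_1 are all 1, so H_0 = Z.
  H_1: rank ker ∂_1 − rank ∂_2 = (18 − 6) − 12 = 0, and ∂_2 has invariant factor 2 > 1, so H_1 = Z/2.
  H_2: rank ker ∂_2 − rank ∂_3 = (12 − 12) − 0 = 0, and there is no ∂_3, so H_2 = 0.

H_0 ≅ Z,  H_1 ≅ Z/2,  H_2 = 0.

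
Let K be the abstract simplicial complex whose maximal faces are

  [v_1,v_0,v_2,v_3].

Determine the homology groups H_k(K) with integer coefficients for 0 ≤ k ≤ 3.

K has 4 vertices, 6 edges, 4 triangles, 1 3-simplex.
rank ∂_0 = 0, rank ∂_1 = 3 ⇒ b_0 = 4 − 0 − 3 = 1; all invariant factors of ∂_1 are 1 so no torsion. So H_0 = Z.
rank ∂_1 = 3, rank ∂_2 = 3 ⇒ b_1 = 6 − 3 − 3 = 0; all invariant factors of ∂_2 are 1 so no torsion. So H_1 = 0.
rank ∂_2 = 3, rank ∂_3 = 1 ⇒ b_2 = 4 − 3 − 1 = 0; all invariant factors of ∂_3 are 1 so no torsion. So H_2 = 0.
rank ∂_3 = 1, rank ∂_4 = 0 ⇒ b_3 = 1 − 1 − 0 = 0. So H_3 = 0.

H_0 ≅ Z,  H_1 = 0,  H_2 = 0,  H_3 = 0.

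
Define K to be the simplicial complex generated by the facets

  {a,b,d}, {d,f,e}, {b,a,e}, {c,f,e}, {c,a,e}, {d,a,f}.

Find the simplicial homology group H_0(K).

K has 6 vertices, 12 edges, 6 triangles.
rank ∂_0 = 0, rank ∂_1 = 5 ⇒ b_0 = 6 − 0 − 5 = 1; all invariant factors of ∂_1 are 1 so no torsion. So H_0 ≅ Z.

H_0 ≅ Z.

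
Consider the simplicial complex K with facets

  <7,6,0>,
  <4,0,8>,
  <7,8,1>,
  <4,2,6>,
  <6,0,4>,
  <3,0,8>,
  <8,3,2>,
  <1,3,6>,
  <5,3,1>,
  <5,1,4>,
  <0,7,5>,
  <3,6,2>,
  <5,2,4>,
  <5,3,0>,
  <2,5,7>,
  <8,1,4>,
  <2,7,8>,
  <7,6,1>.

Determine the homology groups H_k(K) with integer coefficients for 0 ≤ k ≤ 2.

H_0 = Z,  H_1 = Z^2,  H_2 = Z.

Fix the vertex order 0 < 1 < 2 < 3 < 4 < 5 < 6 < 7 < 8 and write every simplex with vertices in increasing order. Then dim K = 2 and the simplices of K are:

  0-simplices (9): [0], [1], [2], [3], [4], [5], [6], [7], [8]
  1-simplices (27): (27 of them)
  2-simplices (18): [0,3,5], [0,3,8], [0,4,6], [0,4,8], [0,5,7], [0,6,7], [1,3,5], [1,3,6], [1,4,5], [1,4,8], [1,6,7], [1,7,8], [2,3,6], [2,3,8], [2,4,5], [2,4,6], [2,5,7], [2,7,8]

so the chain groups are C_0 ≅ Z^9, C_1 ≅ Z^27, C_2 ≅ Z^18.

The boundary map ∂_1: C_1 → C_0 maps an edge to its endpoints' difference, ∂[p,q] = q − p.
This gives a 9×27 integer matrix of rank 8; reducing to Smith normal form yields diagonal entries (1,1,1,1,1,1,1,1).

∂_2: C_2 → C_1 acts by ∂[p,q,r] = [q,r] − [p,r] + [p,q]. For instance
  ∂[0,3,5] = [3,5] − [0,5] + [0,3],
  ∂[2,4,6] = [4,6] − [2,6] + [2,4].
The 27×18 boundary matrix has rank 17 and Smith normal form diag(1,1,1,1,1,1,1,1,1,1,1,1,1,1,1,1,1).

Now H_k = ker ∂_k / im ∂_{k+1}, so:

  H_0: rank C_0 − rank ∂_1 = 9 − 8 = 1, and the invariant factors of ∂_1 are all 1, so H_0 = Z.
  H_1: rank ker ∂_1 − rank ∂_2 = (27 − 8) − 17 = 2, and the invariant factors of ∂_2 are all 1, so H_1 = Z^2.
  H_2: rank ker ∂_2 − rank ∂_3 = (18 − 17) − 0 = 1, and there is no ∂_3, so H_2 = Z.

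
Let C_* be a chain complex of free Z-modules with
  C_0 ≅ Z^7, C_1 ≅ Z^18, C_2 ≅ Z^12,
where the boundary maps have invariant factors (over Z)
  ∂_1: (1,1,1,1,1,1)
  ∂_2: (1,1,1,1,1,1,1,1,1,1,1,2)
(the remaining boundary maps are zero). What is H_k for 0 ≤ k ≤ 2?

H_0 ≅ Z,  H_1 ≅ Z/2Z,  H_2 = 0.

H_0: b_0 = 7 − 0 − 6 = 1; torsion from ∂_1 factors > 1: none. So H_0 ≅ Z.
H_1: b_1 = 18 − 6 − 12 = 0; torsion from ∂_2 factors > 1: [2]. So H_1 ≅ Z/2Z.
H_2: b_2 = 12 − 12 − 0 = 0; torsion from ∂_3 factors > 1: none. So H_2 ≅ 0.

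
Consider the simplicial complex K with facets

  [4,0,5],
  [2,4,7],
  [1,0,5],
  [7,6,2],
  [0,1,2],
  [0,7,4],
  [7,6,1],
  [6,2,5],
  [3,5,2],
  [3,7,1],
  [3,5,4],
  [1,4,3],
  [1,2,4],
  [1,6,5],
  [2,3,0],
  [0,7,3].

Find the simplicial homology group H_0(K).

We work with the vertex ordering 0 < 1 < 2 < 3 < 4 < 5 < 6 < 7. The simplices of K, each written with vertices in increasing order, are:

  0-simplices (8): [0], [1], [2], [3], [4], [5], [6], [7]
  1-simplices (24): (24 of them)
  2-simplices (16): [0,1,2], [0,1,5], [0,2,3], [0,3,7], [0,4,5], [0,4,7], [1,2,4], [1,3,4], [1,3,7], [1,5,6], [1,6,7], [2,3,5], [2,4,7], [2,5,6], [2,6,7], [3,4,5]

Hence C_0 ≅ Z^8, C_1 ≅ Z^24, C_2 ≅ Z^16.

∂_1: C_1 → C_0 maps an edge to its endpoints' difference, ∂[p,q] = q − p. For instance
  ∂[0,3] = [3] − [0].
This gives a 8×24 integer matrix of rank 7; reducing to Smith normal form yields diagonal entries (1,1,1,1,1,1,1).

Boundary ∂_2: C_2 → C_1 acts by ∂[p,q,r] = [q,r] − [p,r] + [p,q]. For instance
  ∂[2,5,6] = [5,6] − [2,6] + [2,5],
  ∂[0,1,5] = [1,5] − [0,5] + [0,1].
The resulting 24×16 matrix has rank 15, and its Smith normal form has invariant factors (1,1,1,1,1,1,1,1,1,1,1,1,1,1,1).

Reading off H_k = ker ∂_k / im ∂_{k+1}:

  H_0: rank C_0 − rank ∂_1 = 8 − 7 = 1, and the invariant factors of ∂_1 are all 1, so H_0 ≅ Z.

H_0 = Z.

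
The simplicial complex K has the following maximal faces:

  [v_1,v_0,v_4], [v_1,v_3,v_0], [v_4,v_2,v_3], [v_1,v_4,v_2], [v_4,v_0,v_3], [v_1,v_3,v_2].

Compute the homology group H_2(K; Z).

H_2 = Z.

Fix the vertex order v_0 < v_1 < v_2 < v_3 < v_4 and write every simplex with vertices in increasing order. Then dim K = 2 and the simplices of K are:

  0-simplices (5): [v_0], [v_1], [v_2], [v_3], [v_4]
  1-simplices (9): [v_0,v_1], [v_0,v_3], [v_0,v_4], [v_1,v_2], [v_1,v_3], [v_1,v_4], [v_2,v_3], [v_2,v_4], [v_3,v_4]
  2-simplices (6): [v_0,v_1,v_3], [v_0,v_1,v_4], [v_0,v_3,v_4], [v_1,v_2,v_3], [v_1,v_2,v_4], [v_2,v_3,v_4]

Hence C_0 ≅ Z^5, C_1 ≅ Z^9, C_2 ≅ Z^6.

Boundary ∂_1: C_1 → C_0 is given by ∂[p,q] = [q] − [p]. For instance
  ∂[v_1,v_4] = [v_4] − [v_1].
As a 5×9 matrix over Z this has rank 4, with invariant factors (1,1,1,1).

∂_2: C_2 → C_1 sends each 2-simplex [p,q,r] to [q,r] − [p,r] + [p,q]. For instance
  ∂[v_2,v_3,v_4] = [v_3,v_4] − [v_2,v_4] + [v_2,v_3],
  ∂[v_0,v_3,v_4] = [v_3,v_4] − [v_0,v_4] + [v_0,v_3].
The resulting 9×6 matrix has rank 5, and its Smith normal form has invariant factors (1,1,1,1,1).

Reading off H_k = ker ∂_k / im ∂_{k+1}:

  H_2: rank ker ∂_2 − rank ∂_3 = (6 − 5) − 0 = 1, and there is no ∂_3, so H_2 = Z.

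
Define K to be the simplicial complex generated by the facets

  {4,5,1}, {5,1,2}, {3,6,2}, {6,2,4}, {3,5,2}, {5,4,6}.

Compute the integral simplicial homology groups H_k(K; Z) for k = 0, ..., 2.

H_0 = Z,  H_1 = Z,  H_2 = 0.

K has 6 vertices, 12 edges, 6 triangles.
rank ∂_0 = 0, rank ∂_1 = 5 ⇒ b_0 = 6 − 0 − 5 = 1; all invariant factors of ∂_1 are 1 so no torsion. So H_0 ≅ Z.
rank ∂_1 = 5, rank ∂_2 = 6 ⇒ b_1 = 12 − 5 − 6 = 1; all invariant factors of ∂_2 are 1 so no torsion. So H_1 ≅ Z.
rank ∂_2 = 6, rank ∂_3 = 0 ⇒ b_2 = 6 − 6 − 0 = 0. So H_2 ≅ 0.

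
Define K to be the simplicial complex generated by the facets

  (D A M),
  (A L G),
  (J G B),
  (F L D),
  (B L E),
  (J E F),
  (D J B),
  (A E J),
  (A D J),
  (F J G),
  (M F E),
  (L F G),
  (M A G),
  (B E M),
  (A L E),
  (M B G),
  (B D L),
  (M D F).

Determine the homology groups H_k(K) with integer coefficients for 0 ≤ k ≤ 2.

H_0 ≅ Z,  H_1 ≅ Z^2,  H_2 ≅ Z.

Take the total order A < B < D < E < F < G < J < L < M on the vertex set. Then K (dimension 2) consists of the simplices:

  0-simplices (9): A, B, D, E, F, G, J, L, M
  1-simplices (27): AD, AE, AG, AJ, AL, AM, BD, BE, BG, BJ, BL, BM, DF, DJ, DL, DM, EF, EJ, EL, EM, FG, FJ, FL, FM, GJ, GL, GM
  2-simplices (18): ADJ, ADM, AEJ, AEL, AGL, AGM, BDJ, BDL, BEL, BEM, BGJ, BGM, DFL, DFM, EFJ, EFM, FGJ, FGL

so the chain groups are C_0 ≅ Z^9, C_1 ≅ Z^27, C_2 ≅ Z^18.

Boundary ∂_1: C_1 → C_0 is given by ∂[p,q] = [q] − [p]. For instance
  ∂BG = G − B.
As a 9×27 matrix over Z this has rank 8, with invariant factors (1,1,1,1,1,1,1,1).

Boundary ∂_2: C_2 → C_1 acts by ∂[p,q,r] = [q,r] − [p,r] + [p,q]. For instance
  ∂ADJ = DJ − AJ + AD,
  ∂FGL = GL − FL + FG.
The 27×18 boundary matrix has rank 17 and Smith normal form diag(1,1,1,1,1,1,1,1,1,1,1,1,1,1,1,1,1).

Now H_k = ker ∂_k / im ∂_{k+1}, so:

  H_0: rank C_0 − rank ∂_1 = 9 − 8 = 1, and the invariant factors of ∂_1 are all 1, so H_0 = Z.
  H_1: rank ker ∂_1 − rank ∂_2 = (27 − 8) − 17 = 2, and the invariant factors of ∂_2 are all 1, so H_1 = Z^2.
  H_2: rank ker ∂_2 − rank ∂_3 = (18 − 17) − 0 = 1, and there is no ∂_3, so H_2 = Z.

As a check, the Euler characteristic is 9 − 27 + 18 = 0, which agrees with 1 − 2 + 1 = 0.
(K is a triangulation of the torus T^2.)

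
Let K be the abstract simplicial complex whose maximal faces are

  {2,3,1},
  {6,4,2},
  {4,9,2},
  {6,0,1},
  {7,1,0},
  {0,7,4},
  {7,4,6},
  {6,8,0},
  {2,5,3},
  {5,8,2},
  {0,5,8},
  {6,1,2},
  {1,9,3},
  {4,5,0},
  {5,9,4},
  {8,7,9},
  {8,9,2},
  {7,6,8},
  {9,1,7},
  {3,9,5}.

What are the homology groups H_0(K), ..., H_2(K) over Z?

Fix the vertex order 0 < 1 < 2 < 3 < 4 < 5 < 6 < 7 < 8 < 9 and write every simplex with vertices in increasing order. Then dim K = 2 and the simplices of K are:

  0-simplices (10): [0], [1], [2], [3], [4], [5], [6], [7], [8], [9]
  1-simplices (30): (30 of them)
  2-simplices (20): (20 of them)

giving chain groups C_0 ≅ Z^10, C_1 ≅ Z^30, C_2 ≅ Z^20.

Boundary ∂_1: C_1 → C_0 maps an edge to its endpoints' difference, ∂[p,q] = q − p.
The 10×30 boundary matrix has rank 9 and Smith normal form diag(1,1,1,1,1,1,1,1,1).

Boundary ∂_2: C_2 → C_1 acts by ∂[p,q,r] = [q,r] − [p,r] + [p,q]. For instance
  ∂[2,8,9] = [8,9] − [2,9] + [2,8],
  ∂[7,8,9] = [8,9] − [7,9] + [7,8].
The 30×20 boundary matrix has rank 20 and Smith normal form diag(1,1,1,1,1,1,1,1,1,1,1,1,1,1,1,1,1,1,1,2).

Computing H_k = (kernel of ∂_k) / (image of ∂_{k+1}):

  H_0: rank C_0 − rank ∂_1 = 10 − 9 = 1, and the invariant factors of ∂_1 are all 1, so H_0 ≅ Z.
  H_1: rank ker ∂_1 − rank ∂_2 = (30 − 9) − 20 = 1, and ∂_2 has invariant factor 2 > 1, so H_1 ≅ Z ⊕ Z/2.
  H_2: rank ker ∂_2 − rank ∂_3 = (20 − 20) − 0 = 0, and there is no ∂_3, so H_2 ≅ 0.

As a check, the Euler characteristic is 10 − 30 + 20 = 0, which agrees with 1 − 1 + 0 = 0.

H_0 = Z,  H_1 = Z ⊕ Z/2,  H_2 = 0.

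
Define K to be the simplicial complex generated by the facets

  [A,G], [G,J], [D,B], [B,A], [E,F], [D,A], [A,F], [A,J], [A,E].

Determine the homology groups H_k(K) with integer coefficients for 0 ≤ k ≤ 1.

Order the vertices as A < B < D < E < F < G < J. Listing each simplex with vertices in this order, K has dimension 1 with simplices:

  0-simplices (7): A, B, D, E, F, G, J
  1-simplices (9): AB, AD, AE, AF, AG, AJ, BD, EF, GJ

so the chain groups are C_0 ≅ Z^7, C_1 ≅ Z^9.

∂_1: C_1 → C_0 maps an edge to its endpoints' difference, ∂[p,q] = q − p.
The resulting 7×9 matrix has rank 6, and its Smith normal form has invariant factors (1,1,1,1,1,1).

Now H_k = ker ∂_k / im ∂_{k+1}, so:

  H_0: rank C_0 − rank ∂_1 = 7 − 6 = 1, and the invariant factors of ∂_1 are all 1, so H_0 ≅ Z.
  H_1: rank ker ∂_1 − rank ∂_2 = (9 − 6) − 0 = 3, and there is no ∂_2, so H_1 ≅ Z^3.

H_0 ≅ Z,  H_1 ≅ Z^3.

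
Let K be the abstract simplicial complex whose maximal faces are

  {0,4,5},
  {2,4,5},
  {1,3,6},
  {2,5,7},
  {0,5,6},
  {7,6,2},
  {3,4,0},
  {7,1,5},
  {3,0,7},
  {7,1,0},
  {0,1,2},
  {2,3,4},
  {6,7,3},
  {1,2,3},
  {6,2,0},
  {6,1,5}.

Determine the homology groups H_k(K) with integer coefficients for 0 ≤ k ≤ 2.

We work with the vertex ordering 0 < 1 < 2 < 3 < 4 < 5 < 6 < 7. The simplices of K, each written with vertices in increasing order, are:

  0-simplices (8): [0], [1], [2], [3], [4], [5], [6], [7]
  1-simplices (24): (24 of them)
  2-simplices (16): [0,1,2], [0,1,7], [0,2,6], [0,3,4], [0,3,7], [0,4,5], [0,5,6], [1,2,3], [1,3,6], [1,5,6], [1,5,7], [2,3,4], [2,4,5], [2,5,7], [2,6,7], [3,6,7]

Hence C_0 ≅ Z^8, C_1 ≅ Z^24, C_2 ≅ Z^16.

Boundary ∂_1: C_1 → C_0 maps an edge to its endpoints' difference, ∂[p,q] = q − p. For instance
  ∂[0,3] = [3] − [0].
This gives a 8×24 integer matrix of rank 7; reducing to Smith normal form yields diagonal entries (1,1,1,1,1,1,1).

The boundary map ∂_2: C_2 → C_1 sends each 2-simplex [p,q,r] to [q,r] − [p,r] + [p,q]. For instance
  ∂[0,3,7] = [3,7] − [0,7] + [0,3],
  ∂[2,3,4] = [3,4] − [2,4] + [2,3].
This gives a 24×16 integer matrix of rank 15; reducing to Smith normal form yields diagonal entries (1,1,1,1,1,1,1,1,1,1,1,1,1,1,1).

Reading off H_k = ker ∂_k / im ∂_{k+1}:

  H_0: rank C_0 − rank ∂_1 = 8 − 7 = 1, and the invariant factors of ∂_1 are all 1, so H_0 = Z.
  H_1: rank ker ∂_1 − rank ∂_2 = (24 − 7) − 15 = 2, and the invariant factors of ∂_2 are all 1, so H_1 = Z^2.
  H_2: rank ker ∂_2 − rank ∂_3 = (16 − 15) − 0 = 1, and there is no ∂_3, so H_2 = Z.

As a check, the Euler characteristic is 8 − 24 + 16 = 0, which agrees with 1 − 2 + 1 = 0.

H_0 = Z,  H_1 = Z^2,  H_2 = Z.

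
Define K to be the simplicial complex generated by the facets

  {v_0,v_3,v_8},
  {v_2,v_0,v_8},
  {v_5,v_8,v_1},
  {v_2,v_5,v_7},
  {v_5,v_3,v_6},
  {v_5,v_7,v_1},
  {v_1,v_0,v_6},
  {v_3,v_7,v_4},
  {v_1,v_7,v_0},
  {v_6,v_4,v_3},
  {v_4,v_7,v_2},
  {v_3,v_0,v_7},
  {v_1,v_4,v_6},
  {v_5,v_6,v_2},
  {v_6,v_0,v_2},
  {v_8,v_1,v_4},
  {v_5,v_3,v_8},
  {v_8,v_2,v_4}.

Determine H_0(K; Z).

Fix the vertex order v_0 < v_1 < v_2 < v_3 < v_4 < v_5 < v_6 < v_7 < v_8 and write every simplex with vertices in increasing order. Then dim K = 2 and the simplices of K are:

  0-simplices (9): [v_0], [v_1], [v_2], [v_3], [v_4], [v_5], [v_6], [v_7], [v_8]
  1-simplices (27): (27 of them)
  2-simplices (18): (18 of them)

so the chain groups are C_0 ≅ Z^9, C_1 ≅ Z^27, C_2 ≅ Z^18.

The boundary map ∂_1: C_1 → C_0 is given by ∂[p,q] = [q] − [p]. For instance
  ∂[v_3,v_8] = [v_8] − [v_3].
As a 9×27 matrix over Z this has rank 8, with invariant factors (1,1,1,1,1,1,1,1).

∂_2: C_2 → C_1 maps a triangle to the signed sum of its edges. For instance
  ∂[v_1,v_5,v_7] = [v_5,v_7] − [v_1,v_7] + [v_1,v_5],
  ∂[v_2,v_5,v_7] = [v_5,v_7] − [v_2,v_7] + [v_2,v_5].
The resulting 27×18 matrix has rank 17, and its Smith normal form has invariant factors (1,1,1,1,1,1,1,1,1,1,1,1,1,1,1,1,1).

Computing H_k = (kernel of ∂_k) / (image of ∂_{k+1}):

  H_0: rank C_0 − rank ∂_1 = 9 − 8 = 1, and the invariant factors of ∂_1 are all 1, so H_0 = Z.

(K is a triangulation of the torus T^2.)

H_0 = Z.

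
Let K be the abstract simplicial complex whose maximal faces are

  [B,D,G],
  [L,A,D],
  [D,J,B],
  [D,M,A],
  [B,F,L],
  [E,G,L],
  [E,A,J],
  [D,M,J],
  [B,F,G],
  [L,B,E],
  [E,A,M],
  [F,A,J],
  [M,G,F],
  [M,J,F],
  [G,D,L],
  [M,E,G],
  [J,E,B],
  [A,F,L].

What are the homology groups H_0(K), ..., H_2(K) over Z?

Take the total order A < B < D < E < F < G < J < L < M on the vertex set. Then K (dimension 2) consists of the simplices:

  0-simplices (9): A, B, D, E, F, G, J, L, M
  1-simplices (27): AD, AE, AF, AJ, AL, AM, BD, BE, BF, BG, BJ, BL, DG, DJ, DL, DM, EG, EJ, EL, EM, FG, FJ, FL, FM, GL, GM, JM
  2-simplices (18): ADL, ADM, AEJ, AEM, AFJ, AFL, BDG, BDJ, BEJ, BEL, BFG, BFL, DGL, DJM, EGL, EGM, FGM, FJM

giving chain groups C_0 ≅ Z^9, C_1 ≅ Z^27, C_2 ≅ Z^18.

The boundary map ∂_1: C_1 → C_0 is given by ∂[p,q] = [q] − [p].
As a 9×27 matrix over Z this has rank 8, with invariant factors (1,1,1,1,1,1,1,1).

∂_2: C_2 → C_1 maps a triangle to the signed sum of its edges. For instance
  ∂AEM = EM − AM + AE,
  ∂ADL = DL − AL + AD.
The resulting 27×18 matrix has rank 18, and its Smith normal form has invariant factors (1,1,1,1,1,1,1,1,1,1,1,1,1,1,1,1,1,2).

Computing H_k = (kernel of ∂_k) / (image of ∂_{k+1}):

  H_0: rank C_0 − rank ∂_1 = 9 − 8 = 1, and the invariant factors of ∂_1 are all 1, so H_0 ≅ Z.
  H_1: rank ker ∂_1 − rank ∂_2 = (27 − 8) − 18 = 1, and ∂_2 has invariant factor 2 > 1, so H_1 ≅ Z × Z/2.
  H_2: rank ker ∂_2 − rank ∂_3 = (18 − 18) − 0 = 0, and there is no ∂_3, so H_2 ≅ 0.

H_0 ≅ Z,  H_1 ≅ Z × Z/2,  H_2 = 0.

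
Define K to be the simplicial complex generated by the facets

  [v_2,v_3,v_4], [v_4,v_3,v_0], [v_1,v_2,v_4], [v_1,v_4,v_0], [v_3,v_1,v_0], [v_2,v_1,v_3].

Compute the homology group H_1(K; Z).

H_1 = 0.

K has 5 vertices, 9 edges, 6 triangles.
rank ∂_1 = 4, rank ∂_2 = 5 ⇒ b_1 = 9 − 4 − 5 = 0; all invariant factors of ∂_2 are 1 so no torsion. So H_1 = 0.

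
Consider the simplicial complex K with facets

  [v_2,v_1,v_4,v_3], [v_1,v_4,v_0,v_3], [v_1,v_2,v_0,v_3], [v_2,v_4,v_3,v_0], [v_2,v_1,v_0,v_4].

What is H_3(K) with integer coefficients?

We work with the vertex ordering v_0 < v_1 < v_2 < v_3 < v_4. The simplices of K, each written with vertices in increasing order, are:

  0-simplices (5): [v_0], [v_1], [v_2], [v_3], [v_4]
  1-simplices (10): [v_0,v_1], [v_0,v_2], [v_0,v_3], [v_0,v_4], [v_1,v_2], [v_1,v_3], [v_1,v_4], [v_2,v_3], [v_2,v_4], [v_3,v_4]
  2-simplices (10): [v_0,v_1,v_2], [v_0,v_1,v_3], [v_0,v_1,v_4], [v_0,v_2,v_3], [v_0,v_2,v_4], [v_0,v_3,v_4], [v_1,v_2,v_3], [v_1,v_2,v_4], [v_1,v_3,v_4], [v_2,v_3,v_4]
  3-simplices (5): [v_0,v_1,v_2,v_3], [v_0,v_1,v_2,v_4], [v_0,v_1,v_3,v_4], [v_0,v_2,v_3,v_4], [v_1,v_2,v_3,v_4]

Hence C_0 ≅ Z^5, C_1 ≅ Z^10, C_2 ≅ Z^10, C_3 ≅ Z^5.

Boundary ∂_1: C_1 → C_0 sends each edge [p,q] (with p < q) to q − p. For instance
  ∂[v_1,v_4] = [v_4] − [v_1].
As a 5×10 matrix over Z this has rank 4, with invariant factors (1,1,1,1).

∂_2: C_2 → C_1 sends each 2-simplex [p,q,r] to [q,r] − [p,r] + [p,q]. For instance
  ∂[v_2,v_3,v_4] = [v_3,v_4] − [v_2,v_4] + [v_2,v_3],
  ∂[v_0,v_2,v_4] = [v_2,v_4] − [v_0,v_4] + [v_0,v_2].
The 10×10 boundary matrix has rank 6 and Smith normal form diag(1,1,1,1,1,1).

The boundary map ∂_3: C_3 → C_2 sends each 3-simplex σ to the alternating sum Σ_i (−1)^i (σ with its i-th vertex removed). For instance
  ∂[v_0,v_1,v_2,v_4] = [v_1,v_2,v_4] − [v_0,v_2,v_4] + [v_0,v_1,v_4] − [v_0,v_1,v_2],
  ∂[v_0,v_1,v_2,v_3] = [v_1,v_2,v_3] − [v_0,v_2,v_3] + [v_0,v_1,v_3] − [v_0,v_1,v_2].
This gives a 10×5 integer matrix of rank 4; reducing to Smith normal form yields diagonal entries (1,1,1,1).

Reading off H_k = ker ∂_k / im ∂_{k+1}:

  H_3: rank ker ∂_3 − rank ∂_4 = (5 − 4) − 0 = 1, and there is no ∂_4, so H_3 = Z.

H_3 ≅ Z.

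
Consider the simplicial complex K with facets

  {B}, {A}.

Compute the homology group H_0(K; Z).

H_0 = Z^2.

Fix the vertex order A < B and write every simplex with vertices in increasing order. Then dim K = 0 and the simplices of K are:

  0-simplices (2): A, B

giving chain groups C_0 ≅ Z^2.

Now H_k = ker ∂_k / im ∂_{k+1}, so:

  H_0: rank C_0 − rank ∂_1 = 2 − 0 = 2, and there is no ∂_1, so H_0 = Z^2.

(K is a triangulation of a set of 2 points.)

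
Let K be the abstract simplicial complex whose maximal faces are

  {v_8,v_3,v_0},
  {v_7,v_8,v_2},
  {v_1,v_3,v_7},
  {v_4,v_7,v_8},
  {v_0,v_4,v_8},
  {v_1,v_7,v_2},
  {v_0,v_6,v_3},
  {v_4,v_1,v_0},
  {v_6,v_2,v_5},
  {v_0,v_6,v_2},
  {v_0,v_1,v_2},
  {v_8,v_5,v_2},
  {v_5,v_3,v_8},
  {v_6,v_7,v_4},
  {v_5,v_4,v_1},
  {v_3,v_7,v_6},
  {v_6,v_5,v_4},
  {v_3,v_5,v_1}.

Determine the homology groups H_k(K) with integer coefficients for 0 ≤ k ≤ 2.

K has 9 vertices, 27 edges, 18 triangles.
rank ∂_0 = 0, rank ∂_1 = 8 ⇒ b_0 = 9 − 0 − 8 = 1; all invariant factors of ∂_1 are 1 so no torsion. So H_0 = Z.
rank ∂_1 = 8, rank ∂_2 = 17 ⇒ b_1 = 27 − 8 − 17 = 2; all invariant factors of ∂_2 are 1 so no torsion. So H_1 = Z^2.
rank ∂_2 = 17, rank ∂_3 = 0 ⇒ b_2 = 18 − 17 − 0 = 1. So H_2 = Z.

H_0 ≅ Z,  H_1 ≅ Z^2,  H_2 ≅ Z.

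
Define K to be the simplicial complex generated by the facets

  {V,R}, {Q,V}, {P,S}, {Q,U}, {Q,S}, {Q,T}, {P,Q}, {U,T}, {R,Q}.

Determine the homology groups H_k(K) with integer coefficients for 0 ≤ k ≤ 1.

Take the total order P < Q < R < S < T < U < V on the vertex set. Then K (dimension 1) consists of the simplices:

  0-simplices (7): P, Q, R, S, T, U, V
  1-simplices (9): PQ, PS, QR, QS, QT, QU, QV, RV, TU

so the chain groups are C_0 ≅ Z^7, C_1 ≅ Z^9.

Boundary ∂_1: C_1 → C_0 maps an edge to its endpoints' difference, ∂[p,q] = q − p. For instance
  ∂RV = V − R.
As a 7×9 matrix over Z this has rank 6, with invariant factors (1,1,1,1,1,1).

Reading off H_k = ker ∂_k / im ∂_{k+1}:

  H_0: rank C_0 − rank ∂_1 = 7 − 6 = 1, and the invariant factors of ∂_1 are all 1, so H_0 = Z.
  H_1: rank ker ∂_1 − rank ∂_2 = (9 − 6) − 0 = 3, and there is no ∂_2, so H_1 = Z^3.

H_0 ≅ Z,  H_1 ≅ Z^3.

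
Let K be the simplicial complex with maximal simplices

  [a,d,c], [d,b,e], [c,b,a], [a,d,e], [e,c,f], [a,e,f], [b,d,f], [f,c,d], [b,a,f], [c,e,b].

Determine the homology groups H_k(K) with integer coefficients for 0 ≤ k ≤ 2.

H_0 ≅ Z,  H_1 ≅ Z/2,  H_2 = 0.

Fix the vertex order a < b < c < d < e < f and write every simplex with vertices in increasing order. Then dim K = 2 and the simplices of K are:

  0-simplices (6): a, b, c, d, e, f
  1-simplices (15): ab, ac, ad, ae, af, bc, bd, be, bf, cd, ce, cf, de, df, ef
  2-simplices (10): abc, abf, acd, ade, aef, bce, bde, bdf, cdf, cef

Hence C_0 ≅ Z^6, C_1 ≅ Z^15, C_2 ≅ Z^10.

∂_1: C_1 → C_0 sends each edge [p,q] (with p < q) to q − p. For instance
  ∂de = e − d.
As a 6×15 matrix over Z this has rank 5, with invariant factors (1,1,1,1,1).

The boundary map ∂_2: C_2 → C_1 sends each 2-simplex [p,q,r] to [q,r] − [p,r] + [p,q]. For instance
  ∂bce = ce − be + bc,
  ∂acd = cd − ad + ac.
The resulting 15×10 matrix has rank 10, and its Smith normal form has invariant factors (1,1,1,1,1,1,1,1,1,2).

From H_k ≅ ker(∂_k) / im(∂_{k+1}) we obtain:

  H_0: rank C_0 − rank ∂_1 = 6 − 5 = 1, and the invariant factors of ∂_1 are all 1, so H_0 ≅ Z.
  H_1: rank ker ∂_1 − rank ∂_2 = (15 − 5) − 10 = 0, and ∂_2 has invariant factor 2 > 1, so H_1 ≅ Z/2.
  H_2: rank ker ∂_2 − rank ∂_3 = (10 − 10) − 0 = 0, and there is no ∂_3, so H_2 ≅ 0.

(K is a triangulation of the real projective plane RP^2.)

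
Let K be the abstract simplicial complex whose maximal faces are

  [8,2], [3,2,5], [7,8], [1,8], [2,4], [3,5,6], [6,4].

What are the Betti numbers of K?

b_0 = 1, b_1 = 1, b_2 = 0.

Fix the vertex order 1 < 2 < 3 < 4 < 5 < 6 < 7 < 8 and write every simplex with vertices in increasing order. Then dim K = 2 and the simplices of K are:

  0-simplices (8): [1], [2], [3], [4], [5], [6], [7], [8]
  1-simplices (10): [1,8], [2,3], [2,4], [2,5], [2,8], [3,5], [3,6], [4,6], [5,6], [7,8]
  2-simplices (2): [2,3,5], [3,5,6]

so the chain groups are C_0 ≅ Z^8, C_1 ≅ Z^10, C_2 ≅ Z^2.

The boundary map ∂_1: C_1 → C_0 sends each edge [p,q] (with p < q) to q − p. For instance
  ∂[2,4] = [4] − [2].
The 8×10 boundary matrix has rank 7 and Smith normal form diag(1,1,1,1,1,1,1).

Boundary ∂_2: C_2 → C_1 sends each 2-simplex [p,q,r] to [q,r] − [p,r] + [p,q]. For instance
  ∂[2,3,5] = [3,5] − [2,5] + [2,3],
  ∂[3,5,6] = [5,6] − [3,6] + [3,5].
This gives a 10×2 integer matrix of rank 2; reducing to Smith normal form yields diagonal entries (1,1).

From H_k ≅ ker(∂_k) / im(∂_{k+1}) we obtain:

  H_0: rank C_0 − rank ∂_1 = 8 − 7 = 1, and the invariant factors of ∂_1 are all 1, so H_0 = Z.
  H_1: rank ker ∂_1 − rank ∂_2 = (10 − 7) − 2 = 1, and the invariant factors of ∂_2 are all 1, so H_1 = Z.
  H_2: rank ker ∂_2 − rank ∂_3 = (2 − 2) − 0 = 0, and there is no ∂_3, so H_2 = 0.

As a check, the Euler characteristic is 8 − 10 + 2 = 0, which agrees with 1 − 1 + 0 = 0.

Hence the Betti numbers are b_0 = 1, b_1 = 1, b_2 = 0.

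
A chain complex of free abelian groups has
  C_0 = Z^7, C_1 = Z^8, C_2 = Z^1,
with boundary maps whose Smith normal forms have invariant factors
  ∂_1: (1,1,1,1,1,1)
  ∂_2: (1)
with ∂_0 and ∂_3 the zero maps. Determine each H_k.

H_0 = Z,  H_1 = Z,  H_2 = 0.

H_0: b_0 = 7 − 0 − 6 = 1; torsion from ∂_1 factors > 1: none. So H_0 = Z.
H_1: b_1 = 8 − 6 − 1 = 1; torsion from ∂_2 factors > 1: none. So H_1 = Z.
H_2: b_2 = 1 − 1 − 0 = 0; torsion from ∂_3 factors > 1: none. So H_2 = 0.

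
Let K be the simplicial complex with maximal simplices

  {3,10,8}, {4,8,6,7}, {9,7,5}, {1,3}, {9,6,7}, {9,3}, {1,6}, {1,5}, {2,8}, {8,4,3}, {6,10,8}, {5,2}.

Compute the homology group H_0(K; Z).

We work with the vertex ordering 1 < 2 < 3 < 4 < 5 < 6 < 7 < 8 < 9 < 10. The simplices of K, each written with vertices in increasing order, are:

  0-simplices (10): [1], [2], [3], [4], [5], [6], [7], [8], [9], [10]
  1-simplices (21): [1,3], [1,5], [1,6], [2,5], [2,8], [3,4], [3,8], [3,9], [3,10], [4,6], [4,7], [4,8], [5,7], [5,9], [6,7], [6,8], [6,9], [6,10], [7,8], [7,9], [8,10]
  2-simplices (9): [3,4,8], [3,8,10], [4,6,7], [4,6,8], [4,7,8], [5,7,9], [6,7,8], [6,7,9], [6,8,10]
  3-simplices (1): [4,6,7,8]

so the chain groups are C_0 ≅ Z^10, C_1 ≅ Z^21, C_2 ≅ Z^9, C_3 ≅ Z^1.

The boundary map ∂_1: C_1 → C_0 is given by ∂[p,q] = [q] − [p]. For instance
  ∂[6,9] = [9] − [6].
The resulting 10×21 matrix has rank 9, and its Smith normal form has invariant factors (1,1,1,1,1,1,1,1,1).

Boundary ∂_2: C_2 → C_1 maps a triangle to the signed sum of its edges. For instance
  ∂[6,8,10] = [8,10] − [6,10] + [6,8],
  ∂[3,8,10] = [8,10] − [3,10] + [3,8].
The 21×9 boundary matrix has rank 8 and Smith normal form diag(1,1,1,1,1,1,1,1).

Boundary ∂_3: C_3 → C_2 sends each 3-simplex σ to the alternating sum Σ_i (−1)^i (σ with its i-th vertex removed). For instance
  ∂[4,6,7,8] = [6,7,8] − [4,7,8] + [4,6,8] − [4,6,7].
This gives a 9×1 integer matrix of rank 1; reducing to Smith normal form yields diagonal entries (1).

Computing H_k = (kernel of ∂_k) / (image of ∂_{k+1}):

  H_0: rank C_0 − rank ∂_1 = 10 − 9 = 1, and the invariant factors of ∂_1 are all 1, so H_0 ≅ Z.

H_0 = Z.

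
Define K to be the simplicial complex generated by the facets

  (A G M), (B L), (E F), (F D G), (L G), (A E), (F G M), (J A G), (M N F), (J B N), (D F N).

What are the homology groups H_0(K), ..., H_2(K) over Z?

Fix the vertex order A < B < D < E < F < G < J < L < M < N and write every simplex with vertices in increasing order. Then dim K = 2 and the simplices of K are:

  0-simplices (10): A, B, D, E, F, G, J, L, M, N
  1-simplices (19): AE, AG, AJ, AM, BJ, BL, BN, DF, DG, DN, EF, FG, FM, FN, GJ, GL, GM, JN, MN
  2-simplices (7): AGJ, AGM, BJN, DFG, DFN, FGM, FMN

so the chain groups are C_0 ≅ Z^10, C_1 ≅ Z^19, C_2 ≅ Z^7.

∂_1: C_1 → C_0 sends each edge [p,q] (with p < q) to q − p. For instance
  ∂DN = N − D.
As a 10×19 matrix over Z this has rank 9, with invariant factors (1,1,1,1,1,1,1,1,1).

Boundary ∂_2: C_2 → C_1 maps a triangle to the signed sum of its edges. For instance
  ∂DFG = FG − DG + DF,
  ∂FMN = MN − FN + FM.
This gives a 19×7 integer matrix of rank 7; reducing to Smith normal form yields diagonal entries (1,1,1,1,1,1,1).

From H_k ≅ ker(∂_k) / im(∂_{k+1}) we obtain:

  H_0: rank C_0 − rank ∂_1 = 10 − 9 = 1, and the invariant factors of ∂_1 are all 1, so H_0 ≅ Z.
  H_1: rank ker ∂_1 − rank ∂_2 = (19 − 9) − 7 = 3, and the invariant factors of ∂_2 are all 1, so H_1 ≅ Z^3.
  H_2: rank ker ∂_2 − rank ∂_3 = (7 − 7) − 0 = 0, and there is no ∂_3, so H_2 ≅ 0.

H_0 = Z,  H_1 = Z^3,  H_2 = 0.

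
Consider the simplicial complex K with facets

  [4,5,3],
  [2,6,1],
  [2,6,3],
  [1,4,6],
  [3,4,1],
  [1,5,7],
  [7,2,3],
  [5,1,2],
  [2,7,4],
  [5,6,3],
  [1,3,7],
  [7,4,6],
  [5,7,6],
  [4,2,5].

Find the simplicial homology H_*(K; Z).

Order the vertices as 1 < 2 < 3 < 4 < 5 < 6 < 7. Listing each simplex with vertices in this order, K has dimension 2 with simplices:

  0-simplices (7): [1], [2], [3], [4], [5], [6], [7]
  1-simplices (21): [1,2], [1,3], [1,4], [1,5], [1,6], [1,7], [2,3], [2,4], [2,5], [2,6], [2,7], [3,4], [3,5], [3,6], [3,7], [4,5], [4,6], [4,7], [5,6], [5,7], [6,7]
  2-simplices (14): [1,2,5], [1,2,6], [1,3,4], [1,3,7], [1,4,6], [1,5,7], [2,3,6], [2,3,7], [2,4,5], [2,4,7], [3,4,5], [3,5,6], [4,6,7], [5,6,7]

giving chain groups C_0 ≅ Z^7, C_1 ≅ Z^21, C_2 ≅ Z^14.

Boundary ∂_1: C_1 → C_0 maps an edge to its endpoints' difference, ∂[p,q] = q − p. For instance
  ∂[3,5] = [5] − [3].
This gives a 7×21 integer matrix of rank 6; reducing to Smith normal form yields diagonal entries (1,1,1,1,1,1).

∂_2: C_2 → C_1 maps a triangle to the signed sum of its edges. For instance
  ∂[2,3,7] = [3,7] − [2,7] + [2,3],
  ∂[2,4,7] = [4,7] − [2,7] + [2,4].
As a 21×14 matrix over Z this has rank 13, with invariant factors (1,1,1,1,1,1,1,1,1,1,1,1,1).

Computing H_k = (kernel of ∂_k) / (image of ∂_{k+1}):

  H_0: rank C_0 − rank ∂_1 = 7 − 6 = 1, and the invariant factors of ∂_1 are all 1, so H_0 ≅ Z.
  H_1: rank ker ∂_1 − rank ∂_2 = (21 − 6) − 13 = 2, and the invariant factors of ∂_2 are all 1, so H_1 ≅ Z^2.
  H_2: rank ker ∂_2 − rank ∂_3 = (14 − 13) − 0 = 1, and there is no ∂_3, so H_2 ≅ Z.

(K is a triangulation of the torus T^2.)

H_0 = Z,  H_1 = Z^2,  H_2 = Z.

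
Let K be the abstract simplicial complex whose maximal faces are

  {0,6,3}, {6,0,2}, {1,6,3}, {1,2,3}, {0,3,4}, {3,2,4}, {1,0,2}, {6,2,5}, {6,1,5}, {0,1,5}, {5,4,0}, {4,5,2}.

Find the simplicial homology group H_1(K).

H_1 = Z/2.

We work with the vertex ordering 0 < 1 < 2 < 3 < 4 < 5 < 6. The simplices of K, each written with vertices in increasing order, are:

  0-simplices (7): [0], [1], [2], [3], [4], [5], [6]
  1-simplices (18): [0,1], [0,2], [0,3], [0,4], [0,5], [0,6], [1,2], [1,3], [1,5], [1,6], [2,3], [2,4], [2,5], [2,6], [3,4], [3,6], [4,5], [5,6]
  2-simplices (12): [0,1,2], [0,1,5], [0,2,6], [0,3,4], [0,3,6], [0,4,5], [1,2,3], [1,3,6], [1,5,6], [2,3,4], [2,4,5], [2,5,6]

giving chain groups C_0 ≅ Z^7, C_1 ≅ Z^18, C_2 ≅ Z^12.

The boundary map ∂_1: C_1 → C_0 maps an edge to its endpoints' difference, ∂[p,q] = q − p.
As a 7×18 matrix over Z this has rank 6, with invariant factors (1,1,1,1,1,1).

Boundary ∂_2: C_2 → C_1 acts by ∂[p,q,r] = [q,r] − [p,r] + [p,q]. For instance
  ∂[1,5,6] = [5,6] − [1,6] + [1,5],
  ∂[0,1,2] = [1,2] − [0,2] + [0,1].
As a 18×12 matrix over Z this has rank 12, with invariant factors (1,1,1,1,1,1,1,1,1,1,1,2).

Computing H_k = (kernel of ∂_k) / (image of ∂_{k+1}):

  H_1: rank ker ∂_1 − rank ∂_2 = (18 − 6) − 12 = 0, and ∂_2 has invariant factor 2 > 1, so H_1 ≅ Z/2.

(K is a triangulation of the real projective plane RP^2.)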